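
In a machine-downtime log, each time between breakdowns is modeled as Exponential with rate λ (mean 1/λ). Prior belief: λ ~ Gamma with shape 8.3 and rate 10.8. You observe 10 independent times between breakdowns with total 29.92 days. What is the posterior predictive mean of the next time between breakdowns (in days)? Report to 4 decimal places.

With a Gamma(shape α, rate β) prior on the exponential rate λ, the posterior after n observations with total T = Σxᵢ is Gamma(α+n, β+T).
Posterior: Gamma(8.3+10, 10.8+29.92) = Gamma(18.3, 40.72).
The predictive distribution for the next observation is Lomax; its mean is β/(α−1) = 40.72/17.3 = 2.3538.

2.3538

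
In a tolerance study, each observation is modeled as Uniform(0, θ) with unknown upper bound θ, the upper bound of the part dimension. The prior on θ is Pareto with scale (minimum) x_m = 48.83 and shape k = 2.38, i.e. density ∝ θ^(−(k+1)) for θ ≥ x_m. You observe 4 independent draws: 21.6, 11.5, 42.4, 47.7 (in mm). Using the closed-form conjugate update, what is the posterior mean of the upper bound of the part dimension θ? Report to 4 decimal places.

A Pareto(scale x_m, shape k) prior on the upper bound θ of Uniform(0, θ) is conjugate: posterior is Pareto(max(x_m, max xᵢ), k + n).
Sample maximum = 47.7; prior scale x_m = 48.83 → posterior scale = max = 48.83.
Posterior shape = 2.38 + 4 = 6.38.
E[θ|data] = k·x_m/(k−1) = 6.38·48.83/5.38 = 57.9062.

57.9062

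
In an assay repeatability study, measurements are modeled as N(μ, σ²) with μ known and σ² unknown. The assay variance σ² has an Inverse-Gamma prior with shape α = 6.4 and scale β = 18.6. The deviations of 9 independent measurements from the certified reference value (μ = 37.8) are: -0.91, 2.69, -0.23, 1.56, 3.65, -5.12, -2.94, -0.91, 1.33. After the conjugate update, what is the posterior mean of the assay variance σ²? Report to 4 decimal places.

4.9762

With known mean μ and an Inverse-Gamma(α, β) prior on σ², the Normal likelihood is conjugate: posterior is Inv-Gamma(α + n/2, β + Σ(xᵢ−μ)²/2).
Σ(xᵢ−μ)² = (-0.91)² + (2.69)² + (-0.23)² + (1.56)² + (3.65)² + (-5.12)² + (-2.94)² + (-0.91)² + (1.33)² = 61.3282.
Posterior: Inv-Gamma(6.4 + 9/2, 18.6 + 61.3282/2) = Inv-Gamma(10.90, 49.26410).
E[σ²|data] = β/(α−1) = 49.26410/9.90 = 4.9762.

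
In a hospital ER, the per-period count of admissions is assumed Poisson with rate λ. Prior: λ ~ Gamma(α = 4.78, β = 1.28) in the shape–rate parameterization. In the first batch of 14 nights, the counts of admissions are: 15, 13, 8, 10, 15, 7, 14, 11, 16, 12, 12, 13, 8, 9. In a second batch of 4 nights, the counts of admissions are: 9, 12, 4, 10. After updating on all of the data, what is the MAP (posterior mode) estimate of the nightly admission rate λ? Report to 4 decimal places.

With a Gamma(shape α, rate β) prior, the Poisson likelihood is conjugate: the posterior is Gamma(α + ΣXᵢ, β + n).
Batch 1: sum of counts S = 163 over n = 14 nights.
After batch 1: Gamma(α+S, β+n) = Gamma(4.78+163, 1.28+14) = Gamma(167.78, 15.28).
Batch 2: sum of counts S = 35 over n = 4 nights.
After batch 2: Gamma(α+S, β+n) = Gamma(167.78+35, 15.28+4) = Gamma(202.78, 19.28).
Mode of Gamma(α,β) for α≥1 is (α−1)/β = 201.78/19.28 = 10.4658.

10.4658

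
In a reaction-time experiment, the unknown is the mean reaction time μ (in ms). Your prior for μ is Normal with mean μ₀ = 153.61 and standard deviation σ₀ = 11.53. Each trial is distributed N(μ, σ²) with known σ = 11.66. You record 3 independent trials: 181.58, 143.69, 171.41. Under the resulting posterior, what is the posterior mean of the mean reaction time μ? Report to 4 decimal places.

For Normal data with known variance σ², a Normal(μ₀, σ₀²) prior on μ is conjugate. Posterior precision = 1/σ₀² + n/σ²; posterior mean is the precision-weighted average of μ₀ and x̄.
Σxᵢ = 181.58 + 143.69 + 171.41 = 496.68, so n·x̄ = 496.68.
σ₀² = 11.53² = 132.9409, σ² = 11.66² = 135.9556; σ² + n·σ₀² = 135.9556 + 3·132.9409 = 534.7783.
Posterior mean = (μ₀/σ₀² + n·x̄/σ²)/(1/σ₀² + n/σ²) = (σ²·μ₀ + σ₀²·n·x̄)/(σ² + n·σ₀²) = (135.9556·153.61 + 132.9409·496.68)/534.7783 = 86913.225928/534.7783 = 162.5220.

162.5220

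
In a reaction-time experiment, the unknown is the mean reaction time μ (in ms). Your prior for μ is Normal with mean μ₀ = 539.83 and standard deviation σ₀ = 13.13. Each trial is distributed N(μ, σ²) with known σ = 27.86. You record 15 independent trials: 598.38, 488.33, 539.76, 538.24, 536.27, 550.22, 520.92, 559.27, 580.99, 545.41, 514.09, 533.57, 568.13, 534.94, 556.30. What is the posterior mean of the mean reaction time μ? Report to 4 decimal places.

543.2845

For Normal data with known variance σ², a Normal(μ₀, σ₀²) prior on μ is conjugate. Posterior precision = 1/σ₀² + n/σ²; posterior mean is the precision-weighted average of μ₀ and x̄.
Σxᵢ = 598.38 + 488.33 + 539.76 + 538.24 + 536.27 + 550.22 + 520.92 + 559.27 + 580.99 + 545.41 + 514.09 + 533.57 + 568.13 + 534.94 + 556.30 = 8164.82, so n·x̄ = 8164.82.
σ₀² = 13.13² = 172.3969, σ² = 27.86² = 776.1796; σ² + n·σ₀² = 776.1796 + 15·172.3969 = 3362.1331.
Posterior mean = (μ₀/σ₀² + n·x̄/σ²)/(1/σ₀² + n/σ²) = (σ²·μ₀ + σ₀²·n·x̄)/(σ² + n·σ₀²) = (776.1796·539.83 + 172.3969·8164.82)/3362.1331 = 1826594.690526/3362.1331 = 543.2845.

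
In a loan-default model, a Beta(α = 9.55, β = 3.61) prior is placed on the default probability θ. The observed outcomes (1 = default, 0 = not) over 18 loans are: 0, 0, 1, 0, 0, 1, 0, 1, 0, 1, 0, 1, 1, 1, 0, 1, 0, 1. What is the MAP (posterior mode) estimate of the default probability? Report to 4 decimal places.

The Beta prior is conjugate to a Binomial/Bernoulli likelihood; the update adds successes to α and failures to β.
Posterior: Beta(α+k, β+n−k) = Beta(9.55+9, 3.61+9) = Beta(18.55, 12.61).
Mode of Beta(a,b) for a,b>1 is (a−1)/(a+b−2) = 17.55/29.16 = 0.6019.

0.6019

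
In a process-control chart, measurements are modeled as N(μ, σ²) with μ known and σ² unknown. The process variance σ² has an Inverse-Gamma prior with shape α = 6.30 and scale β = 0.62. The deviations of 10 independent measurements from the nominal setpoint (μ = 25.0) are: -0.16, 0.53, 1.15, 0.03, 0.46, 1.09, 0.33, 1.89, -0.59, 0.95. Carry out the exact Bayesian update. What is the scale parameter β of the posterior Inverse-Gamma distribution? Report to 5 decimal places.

4.60060

With known mean μ and an Inverse-Gamma(α, β) prior on σ², the Normal likelihood is conjugate: posterior is Inv-Gamma(α + n/2, β + Σ(xᵢ−μ)²/2).
Σ(xᵢ−μ)² = (-0.16)² + (0.53)² + (1.15)² + (0.03)² + (0.46)² + (1.09)² + (0.33)² + (1.89)² + (-0.59)² + (0.95)² = 7.9612.
Posterior: Inv-Gamma(6.30 + 10/2, 0.62 + 7.9612/2) = Inv-Gamma(11.30, 4.60060).
Posterior β = 4.60060.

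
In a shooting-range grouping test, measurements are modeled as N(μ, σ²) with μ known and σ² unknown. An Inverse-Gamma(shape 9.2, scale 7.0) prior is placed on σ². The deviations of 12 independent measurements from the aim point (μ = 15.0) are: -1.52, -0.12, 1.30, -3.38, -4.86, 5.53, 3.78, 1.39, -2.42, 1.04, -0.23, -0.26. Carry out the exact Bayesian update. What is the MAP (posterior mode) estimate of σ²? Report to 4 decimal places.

3.3000

With known mean μ and an Inverse-Gamma(α, β) prior on σ², the Normal likelihood is conjugate: posterior is Inv-Gamma(α + n/2, β + Σ(xᵢ−μ)²/2).
Σ(xᵢ−μ)² = (-1.52)² + (-0.12)² + (1.30)² + (-3.38)² + (-4.86)² + (5.53)² + (3.78)² + (1.39)² + (-2.42)² + (1.04)² + (-0.23)² + (-0.26)² = 92.9187.
Posterior: Inv-Gamma(9.2 + 12/2, 7.0 + 92.9187/2) = Inv-Gamma(15.20, 53.45935).
Mode = β/(α+1) = 53.45935/16.20 = 3.3000.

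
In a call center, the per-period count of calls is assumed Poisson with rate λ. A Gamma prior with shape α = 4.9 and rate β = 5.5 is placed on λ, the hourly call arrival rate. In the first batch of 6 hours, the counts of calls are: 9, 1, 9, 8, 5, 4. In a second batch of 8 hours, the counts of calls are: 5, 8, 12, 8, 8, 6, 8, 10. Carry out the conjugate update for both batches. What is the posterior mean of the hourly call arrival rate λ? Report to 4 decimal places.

With a Gamma(shape α, rate β) prior, the Poisson likelihood is conjugate: the posterior is Gamma(α + ΣXᵢ, β + n).
Batch 1: sum of counts S = 36 over n = 6 hours.
After batch 1: Gamma(α+S, β+n) = Gamma(4.9+36, 5.5+6) = Gamma(40.9, 11.5).
Batch 2: sum of counts S = 65 over n = 8 hours.
After batch 2: Gamma(α+S, β+n) = Gamma(40.9+65, 11.5+8) = Gamma(105.9, 19.5).
Posterior mean = α/β = 105.9/19.5 = 5.4308.

5.4308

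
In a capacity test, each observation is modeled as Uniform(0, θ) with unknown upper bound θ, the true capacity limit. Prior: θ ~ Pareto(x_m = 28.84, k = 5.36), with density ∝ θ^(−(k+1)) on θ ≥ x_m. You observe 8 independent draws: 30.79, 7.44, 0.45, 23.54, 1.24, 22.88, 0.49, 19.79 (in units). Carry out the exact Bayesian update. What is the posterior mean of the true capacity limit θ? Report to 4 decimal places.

A Pareto(scale x_m, shape k) prior on the upper bound θ of Uniform(0, θ) is conjugate: posterior is Pareto(max(x_m, max xᵢ), k + n).
Sample maximum = 30.79; prior scale x_m = 28.84 → posterior scale = max = 30.79.
Posterior shape = 5.36 + 8 = 13.36.
E[θ|data] = k·x_m/(k−1) = 13.36·30.79/12.36 = 33.2811.

33.2811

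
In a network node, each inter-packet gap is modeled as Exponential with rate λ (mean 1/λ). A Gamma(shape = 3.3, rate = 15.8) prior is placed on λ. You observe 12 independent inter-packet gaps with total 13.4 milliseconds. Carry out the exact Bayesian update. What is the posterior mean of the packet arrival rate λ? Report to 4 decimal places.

0.5240

With a Gamma(shape α, rate β) prior on the exponential rate λ, the posterior after n observations with total T = Σxᵢ is Gamma(α+n, β+T).
Posterior: Gamma(3.3+12, 15.8+13.4) = Gamma(15.3, 29.2).
Posterior mean of λ = α/β = 15.3/29.2 = 0.5240.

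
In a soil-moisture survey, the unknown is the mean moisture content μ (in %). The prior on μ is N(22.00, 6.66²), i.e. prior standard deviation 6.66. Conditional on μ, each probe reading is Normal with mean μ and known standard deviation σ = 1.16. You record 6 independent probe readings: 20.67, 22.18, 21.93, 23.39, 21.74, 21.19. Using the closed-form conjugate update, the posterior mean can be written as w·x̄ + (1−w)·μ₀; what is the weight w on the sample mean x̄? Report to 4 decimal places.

For Normal data with known variance σ², a Normal(μ₀, σ₀²) prior on μ is conjugate. Posterior precision = 1/σ₀² + n/σ²; posterior mean is the precision-weighted average of μ₀ and x̄.
σ₀² = 6.66² = 44.3556, σ² = 1.16² = 1.3456. Prior precision 1/σ₀² = 1/44.3556; data precision n/σ² = 6/1.3456.
w = (n/σ²)/(1/σ₀² + n/σ²) = n·σ₀²/(σ² + n·σ₀²) = 6·44.3556/(1.3456 + 6·44.3556) = 266.1336/267.4792 = 0.9950.

0.9950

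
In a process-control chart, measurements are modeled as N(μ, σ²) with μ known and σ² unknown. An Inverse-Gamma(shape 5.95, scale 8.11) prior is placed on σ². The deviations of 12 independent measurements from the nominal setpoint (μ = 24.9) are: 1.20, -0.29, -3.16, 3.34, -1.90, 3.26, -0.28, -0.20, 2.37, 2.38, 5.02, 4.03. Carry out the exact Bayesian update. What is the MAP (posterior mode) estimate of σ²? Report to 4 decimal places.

With known mean μ and an Inverse-Gamma(α, β) prior on σ², the Normal likelihood is conjugate: posterior is Inv-Gamma(α + n/2, β + Σ(xᵢ−μ)²/2).
Σ(xᵢ−μ)² = (1.20)² + (-0.29)² + (-3.16)² + (3.34)² + (-1.90)² + (3.26)² + (-0.28)² + (-0.20)² + (2.37)² + (2.38)² + (5.02)² + (4.03)² = 89.7439.
Posterior: Inv-Gamma(5.95 + 12/2, 8.11 + 89.7439/2) = Inv-Gamma(11.95, 52.98195).
Mode = β/(α+1) = 52.98195/12.95 = 4.0913.

4.0913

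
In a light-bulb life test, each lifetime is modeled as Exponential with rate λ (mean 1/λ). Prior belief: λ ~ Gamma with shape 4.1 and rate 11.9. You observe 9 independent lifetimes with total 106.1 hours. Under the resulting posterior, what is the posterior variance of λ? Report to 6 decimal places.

0.000941

With a Gamma(shape α, rate β) prior on the exponential rate λ, the posterior after n observations with total T = Σxᵢ is Gamma(α+n, β+T).
Posterior: Gamma(4.1+9, 11.9+106.1) = Gamma(13.1, 118.0).
Var = α/β² = 0.000941.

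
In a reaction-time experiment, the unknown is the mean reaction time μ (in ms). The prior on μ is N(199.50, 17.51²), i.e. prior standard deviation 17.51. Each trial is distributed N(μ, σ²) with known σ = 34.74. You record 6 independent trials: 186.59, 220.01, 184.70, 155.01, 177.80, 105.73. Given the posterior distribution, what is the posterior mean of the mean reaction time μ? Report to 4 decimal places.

182.6768

For Normal data with known variance σ², a Normal(μ₀, σ₀²) prior on μ is conjugate. Posterior precision = 1/σ₀² + n/σ²; posterior mean is the precision-weighted average of μ₀ and x̄.
Σxᵢ = 186.59 + 220.01 + 184.70 + 155.01 + 177.80 + 105.73 = 1029.84, so n·x̄ = 1029.84.
σ₀² = 17.51² = 306.6001, σ² = 34.74² = 1206.8676; σ² + n·σ₀² = 1206.8676 + 6·306.6001 = 3046.4682.
Posterior mean = (μ₀/σ₀² + n·x̄/σ²)/(1/σ₀² + n/σ²) = (σ²·μ₀ + σ₀²·n·x̄)/(σ² + n·σ₀²) = (1206.8676·199.50 + 306.6001·1029.84)/3046.4682 = 556519.133184/3046.4682 = 182.6768.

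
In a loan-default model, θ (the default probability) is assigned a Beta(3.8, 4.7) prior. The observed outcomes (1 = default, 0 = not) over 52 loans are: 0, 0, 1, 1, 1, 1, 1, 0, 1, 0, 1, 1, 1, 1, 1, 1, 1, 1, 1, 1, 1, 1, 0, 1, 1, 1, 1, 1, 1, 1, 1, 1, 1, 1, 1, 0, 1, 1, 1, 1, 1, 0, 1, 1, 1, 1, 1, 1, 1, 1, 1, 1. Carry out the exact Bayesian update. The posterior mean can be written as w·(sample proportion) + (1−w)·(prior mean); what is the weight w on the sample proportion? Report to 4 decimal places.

The Beta prior is conjugate to a Binomial/Bernoulli likelihood; the update adds successes to α and failures to β.
Posterior mean = (α₀+k)/(α₀+β₀+n) = [n/(α₀+β₀+n)]·(k/n) + [(α₀+β₀)/(α₀+β₀+n)]·α₀/(α₀+β₀), so only n and the prior enter the weight.
The weight on the data is w = n/(α₀+β₀+n) = 52/(3.8+4.7+52) = 52/60.5 = 0.8595.

0.8595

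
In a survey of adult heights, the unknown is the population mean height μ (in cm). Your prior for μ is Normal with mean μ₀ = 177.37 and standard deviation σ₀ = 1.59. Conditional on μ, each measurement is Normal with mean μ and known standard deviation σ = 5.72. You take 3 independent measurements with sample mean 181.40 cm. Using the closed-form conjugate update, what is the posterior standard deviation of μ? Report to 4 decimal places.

For Normal data with known variance σ², a Normal(μ₀, σ₀²) prior on μ is conjugate. Posterior precision = 1/σ₀² + n/σ²; posterior mean is the precision-weighted average of μ₀ and x̄.
σ₀² = 1.59² = 2.5281, σ² = 5.72² = 32.7184; σ² + n·σ₀² = 32.7184 + 3·2.5281 = 40.3027.
Posterior precision = 1/σ₀² + n/σ² = 1/2.5281 + 3/32.7184 = (σ² + n·σ₀²)/(σ₀²σ²) = 40.3027/(2.5281·32.7184); posterior variance σₙ² = σ₀²σ²/(σ² + n·σ₀²) = 2.5281·32.7184/40.3027 = 2.052353.
Posterior SD = √σₙ² = √(2.5281·32.7184/40.3027) = 1.4326.

1.4326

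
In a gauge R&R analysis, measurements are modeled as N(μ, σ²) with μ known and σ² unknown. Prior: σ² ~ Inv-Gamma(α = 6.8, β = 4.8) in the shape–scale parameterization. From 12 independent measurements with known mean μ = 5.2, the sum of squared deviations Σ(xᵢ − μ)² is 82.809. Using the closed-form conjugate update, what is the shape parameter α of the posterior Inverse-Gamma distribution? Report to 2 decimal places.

12.80

With known mean μ and an Inverse-Gamma(α, β) prior on σ², the Normal likelihood is conjugate: posterior is Inv-Gamma(α + n/2, β + Σ(xᵢ−μ)²/2).
Posterior: Inv-Gamma(6.8 + 12/2, 4.8 + 82.809/2) = Inv-Gamma(12.80, 46.2045).
Posterior α = 12.80.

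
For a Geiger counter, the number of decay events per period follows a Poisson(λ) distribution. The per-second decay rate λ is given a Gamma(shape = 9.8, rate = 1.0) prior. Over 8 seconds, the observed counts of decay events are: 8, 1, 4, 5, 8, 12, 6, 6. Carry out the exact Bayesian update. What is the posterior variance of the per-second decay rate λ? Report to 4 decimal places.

0.7383

With a Gamma(shape α, rate β) prior, the Poisson likelihood is conjugate: the posterior is Gamma(α + ΣXᵢ, β + n).
Sum of counts S = 50 over n = 8 seconds.
Posterior: Gamma(α+S, β+n) = Gamma(9.8+50, 1.0+8) = Gamma(59.8, 9.0).
Var = α/β² = 59.8/9.0² = 0.7383.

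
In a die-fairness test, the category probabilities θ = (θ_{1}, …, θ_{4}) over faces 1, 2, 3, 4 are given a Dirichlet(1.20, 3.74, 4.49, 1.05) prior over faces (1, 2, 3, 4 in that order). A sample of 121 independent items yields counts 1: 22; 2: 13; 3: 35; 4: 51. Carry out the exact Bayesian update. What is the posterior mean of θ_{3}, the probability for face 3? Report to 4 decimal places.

The Dirichlet prior is conjugate to the Multinomial likelihood: each posterior αⱼ = prior αⱼ + observed count nⱼ.
Posterior concentration: (23.20, 16.74, 39.49, 52.05), total = 131.48.
E[θ_{3}|data] = α_{3}/Σα = 39.49/131.48 = 0.3003.

0.3003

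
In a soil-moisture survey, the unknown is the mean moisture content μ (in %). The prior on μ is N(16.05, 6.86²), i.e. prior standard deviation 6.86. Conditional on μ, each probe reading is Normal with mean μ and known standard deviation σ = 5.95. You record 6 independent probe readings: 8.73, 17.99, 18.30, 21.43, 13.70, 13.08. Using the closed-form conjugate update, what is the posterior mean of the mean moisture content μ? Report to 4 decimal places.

15.5953

For Normal data with known variance σ², a Normal(μ₀, σ₀²) prior on μ is conjugate. Posterior precision = 1/σ₀² + n/σ²; posterior mean is the precision-weighted average of μ₀ and x̄.
Σxᵢ = 8.73 + 17.99 + 18.30 + 21.43 + 13.70 + 13.08 = 93.23, so n·x̄ = 93.23.
σ₀² = 6.86² = 47.0596, σ² = 5.95² = 35.4025; σ² + n·σ₀² = 35.4025 + 6·47.0596 = 317.7601.
Posterior mean = (μ₀/σ₀² + n·x̄/σ²)/(1/σ₀² + n/σ²) = (σ²·μ₀ + σ₀²·n·x̄)/(σ² + n·σ₀²) = (35.4025·16.05 + 47.0596·93.23)/317.7601 = 4955.576633/317.7601 = 15.5953.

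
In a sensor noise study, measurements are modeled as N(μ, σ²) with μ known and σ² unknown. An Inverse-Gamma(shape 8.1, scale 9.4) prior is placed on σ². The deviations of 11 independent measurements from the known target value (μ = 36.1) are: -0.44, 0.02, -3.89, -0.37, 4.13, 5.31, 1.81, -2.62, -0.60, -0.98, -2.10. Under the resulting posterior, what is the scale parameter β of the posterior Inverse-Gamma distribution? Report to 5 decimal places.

With known mean μ and an Inverse-Gamma(α, β) prior on σ², the Normal likelihood is conjugate: posterior is Inv-Gamma(α + n/2, β + Σ(xᵢ−μ)²/2).
Σ(xᵢ−μ)² = (-0.44)² + (0.02)² + (-3.89)² + (-0.37)² + (4.13)² + (5.31)² + (1.81)² + (-2.62)² + (-0.60)² + (-0.98)² + (-2.10)² = 76.5869.
Posterior: Inv-Gamma(8.1 + 11/2, 9.4 + 76.5869/2) = Inv-Gamma(13.60, 47.69345).
Posterior β = 47.69345.

47.69345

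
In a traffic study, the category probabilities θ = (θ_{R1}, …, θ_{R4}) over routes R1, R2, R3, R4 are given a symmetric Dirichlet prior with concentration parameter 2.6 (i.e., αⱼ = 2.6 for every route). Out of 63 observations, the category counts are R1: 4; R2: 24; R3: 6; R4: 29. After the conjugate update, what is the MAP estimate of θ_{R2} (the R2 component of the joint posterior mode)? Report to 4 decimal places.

0.3689

The Dirichlet prior is conjugate to the Multinomial likelihood: each posterior αⱼ = prior αⱼ + observed count nⱼ.
Posterior concentration: (6.6, 26.6, 8.6, 31.6), total = 73.4.
Joint mode component: (α_{R2}−1)/(Σα−K) = 25.6/69.4 = 0.3689.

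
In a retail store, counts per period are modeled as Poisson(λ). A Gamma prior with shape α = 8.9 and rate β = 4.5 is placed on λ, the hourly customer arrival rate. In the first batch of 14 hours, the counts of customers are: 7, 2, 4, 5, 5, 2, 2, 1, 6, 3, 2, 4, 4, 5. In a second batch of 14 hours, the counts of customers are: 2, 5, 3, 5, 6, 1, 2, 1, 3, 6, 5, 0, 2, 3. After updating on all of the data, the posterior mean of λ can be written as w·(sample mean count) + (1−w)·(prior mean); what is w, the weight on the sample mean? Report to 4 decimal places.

With a Gamma(shape α, rate β) prior, the Poisson likelihood is conjugate: the posterior is Gamma(α + ΣXᵢ, β + n).
Total number of hours: n = 14 + 14 = 28.
Posterior mean = (α₀+S)/(β₀+n) = [n/(β₀+n)]·(S/n) + [β₀/(β₀+n)]·(α₀/β₀), so only n and β₀ enter the weight.
Weight on data w = n/(β₀+n) = 28/(4.5+28) = 28/32.5 = 0.8615.

0.8615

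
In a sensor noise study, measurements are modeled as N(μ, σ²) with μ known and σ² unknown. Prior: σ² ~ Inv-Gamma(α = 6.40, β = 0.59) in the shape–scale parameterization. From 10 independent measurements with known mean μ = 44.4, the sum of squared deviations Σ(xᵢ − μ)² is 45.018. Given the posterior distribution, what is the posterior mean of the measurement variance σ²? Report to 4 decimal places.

2.2211

With known mean μ and an Inverse-Gamma(α, β) prior on σ², the Normal likelihood is conjugate: posterior is Inv-Gamma(α + n/2, β + Σ(xᵢ−μ)²/2).
Posterior: Inv-Gamma(6.40 + 10/2, 0.59 + 45.018/2) = Inv-Gamma(11.40, 23.0990).
E[σ²|data] = β/(α−1) = 23.0990/10.40 = 2.2211.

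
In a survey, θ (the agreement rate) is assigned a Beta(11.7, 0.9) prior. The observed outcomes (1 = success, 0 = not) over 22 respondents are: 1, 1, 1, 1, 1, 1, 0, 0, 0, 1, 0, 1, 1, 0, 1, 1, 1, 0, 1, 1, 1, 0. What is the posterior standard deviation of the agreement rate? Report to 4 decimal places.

The Beta prior is conjugate to a Binomial/Bernoulli likelihood; the update adds successes to α and failures to β.
Posterior: Beta(α+k, β+n−k) = Beta(11.7+15, 0.9+7) = Beta(26.7, 7.9).
Var = αβ/((α+β)²(α+β+1)) = 26.7·7.9/(34.6²·35.6) = 0.00494921; SD = √0.00494921 = 0.0704.

0.0704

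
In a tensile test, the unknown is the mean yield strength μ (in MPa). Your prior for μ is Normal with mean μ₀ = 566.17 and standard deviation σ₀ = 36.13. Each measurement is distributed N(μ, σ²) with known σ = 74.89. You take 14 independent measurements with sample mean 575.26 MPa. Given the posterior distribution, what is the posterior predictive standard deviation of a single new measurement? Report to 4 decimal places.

For Normal data with known variance σ², a Normal(μ₀, σ₀²) prior on μ is conjugate. Posterior precision = 1/σ₀² + n/σ²; posterior mean is the precision-weighted average of μ₀ and x̄.
σ₀² = 36.13² = 1305.3769, σ² = 74.89² = 5608.5121; σ² + n·σ₀² = 5608.5121 + 14·1305.3769 = 23883.7887.
Posterior precision = 1/σ₀² + n/σ² = 1/1305.3769 + 14/5608.5121 = (σ² + n·σ₀²)/(σ₀²σ²) = 23883.7887/(1305.3769·5608.5121); posterior variance σₙ² = σ₀²σ²/(σ² + n·σ₀²) = 1305.3769·5608.5121/23883.7887 = 306.535208.
Predictive variance for one new observation = σₙ² + σ² = 1305.3769·5608.5121/23883.7887 + 5608.5121 = σ²·(σ₀² + 23883.7887)/23883.7887 = 5608.5121·25189.1656/23883.7887 = 5915.047308; SD = √(5608.5121·25189.1656/23883.7887) = 76.9093.

76.9093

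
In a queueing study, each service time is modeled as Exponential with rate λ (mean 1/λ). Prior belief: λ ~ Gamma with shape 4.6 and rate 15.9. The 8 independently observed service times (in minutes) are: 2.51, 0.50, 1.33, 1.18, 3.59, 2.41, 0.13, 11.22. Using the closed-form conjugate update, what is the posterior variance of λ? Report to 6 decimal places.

With a Gamma(shape α, rate β) prior on the exponential rate λ, the posterior after n observations with total T = Σxᵢ is Gamma(α+n, β+T).
Sum of observations T = 22.87 minutes; n = 8.
Posterior: Gamma(4.6+8, 15.9+22.87) = Gamma(12.6, 38.77).
Var = α/β² = 0.008383.

0.008383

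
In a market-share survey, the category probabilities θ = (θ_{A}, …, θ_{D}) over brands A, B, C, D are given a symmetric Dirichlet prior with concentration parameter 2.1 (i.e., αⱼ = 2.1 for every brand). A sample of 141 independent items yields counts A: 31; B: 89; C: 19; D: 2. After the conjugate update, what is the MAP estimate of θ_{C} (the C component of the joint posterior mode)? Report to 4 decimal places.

The Dirichlet prior is conjugate to the Multinomial likelihood: each posterior αⱼ = prior αⱼ + observed count nⱼ.
Posterior concentration: (33.1, 91.1, 21.1, 4.1), total = 149.4.
Joint mode component: (α_{C}−1)/(Σα−K) = 20.1/145.4 = 0.1382.

0.1382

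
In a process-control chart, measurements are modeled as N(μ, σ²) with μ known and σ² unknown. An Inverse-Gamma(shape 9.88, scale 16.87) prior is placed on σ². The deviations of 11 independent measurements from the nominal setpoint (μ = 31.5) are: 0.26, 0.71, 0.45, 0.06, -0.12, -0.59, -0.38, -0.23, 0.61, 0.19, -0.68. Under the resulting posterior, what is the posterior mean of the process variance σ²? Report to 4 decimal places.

1.2499

With known mean μ and an Inverse-Gamma(α, β) prior on σ², the Normal likelihood is conjugate: posterior is Inv-Gamma(α + n/2, β + Σ(xᵢ−μ)²/2).
Σ(xᵢ−μ)² = (0.26)² + (0.71)² + (0.45)² + (0.06)² + (-0.12)² + (-0.59)² + (-0.38)² + (-0.23)² + (0.61)² + (0.19)² + (-0.68)² = 2.2082.
Posterior: Inv-Gamma(9.88 + 11/2, 16.87 + 2.2082/2) = Inv-Gamma(15.38, 17.97410).
E[σ²|data] = β/(α−1) = 17.97410/14.38 = 1.2499.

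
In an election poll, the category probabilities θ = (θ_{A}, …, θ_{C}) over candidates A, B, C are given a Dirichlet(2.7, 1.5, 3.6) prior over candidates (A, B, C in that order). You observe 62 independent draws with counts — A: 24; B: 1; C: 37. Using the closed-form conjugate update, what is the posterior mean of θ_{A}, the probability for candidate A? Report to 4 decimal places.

0.3825

The Dirichlet prior is conjugate to the Multinomial likelihood: each posterior αⱼ = prior αⱼ + observed count nⱼ.
Posterior concentration: (26.7, 2.5, 40.6), total = 69.8.
E[θ_{A}|data] = α_{A}/Σα = 26.7/69.8 = 0.3825.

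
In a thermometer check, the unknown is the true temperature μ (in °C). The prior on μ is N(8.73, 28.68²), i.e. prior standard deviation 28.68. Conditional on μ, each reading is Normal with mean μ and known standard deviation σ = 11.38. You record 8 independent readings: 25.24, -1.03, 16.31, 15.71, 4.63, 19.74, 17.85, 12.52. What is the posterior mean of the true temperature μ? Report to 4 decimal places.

For Normal data with known variance σ², a Normal(μ₀, σ₀²) prior on μ is conjugate. Posterior precision = 1/σ₀² + n/σ²; posterior mean is the precision-weighted average of μ₀ and x̄.
Σxᵢ = 25.24 + (-1.03) + 16.31 + 15.71 + 4.63 + 19.74 + 17.85 + 12.52 = 110.97, so n·x̄ = 110.97.
σ₀² = 28.68² = 822.5424, σ² = 11.38² = 129.5044; σ² + n·σ₀² = 129.5044 + 8·822.5424 = 6709.8436.
Posterior mean = (μ₀/σ₀² + n·x̄/σ²)/(1/σ₀² + n/σ²) = (σ²·μ₀ + σ₀²·n·x̄)/(σ² + n·σ₀²) = (129.5044·8.73 + 822.5424·110.97)/6709.8436 = 92408.10354/6709.8436 = 13.7720.

13.7720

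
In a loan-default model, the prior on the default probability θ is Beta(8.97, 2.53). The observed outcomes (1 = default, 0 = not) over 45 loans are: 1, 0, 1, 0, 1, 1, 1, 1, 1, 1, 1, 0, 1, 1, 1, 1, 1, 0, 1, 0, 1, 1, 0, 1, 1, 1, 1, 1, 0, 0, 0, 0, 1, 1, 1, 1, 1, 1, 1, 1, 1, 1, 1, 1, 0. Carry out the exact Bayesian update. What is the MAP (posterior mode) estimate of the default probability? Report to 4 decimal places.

0.7701

The Beta prior is conjugate to a Binomial/Bernoulli likelihood; the update adds successes to α and failures to β.
Posterior: Beta(α+k, β+n−k) = Beta(8.97+34, 2.53+11) = Beta(42.97, 13.53).
Mode of Beta(a,b) for a,b>1 is (a−1)/(a+b−2) = 41.97/54.50 = 0.7701.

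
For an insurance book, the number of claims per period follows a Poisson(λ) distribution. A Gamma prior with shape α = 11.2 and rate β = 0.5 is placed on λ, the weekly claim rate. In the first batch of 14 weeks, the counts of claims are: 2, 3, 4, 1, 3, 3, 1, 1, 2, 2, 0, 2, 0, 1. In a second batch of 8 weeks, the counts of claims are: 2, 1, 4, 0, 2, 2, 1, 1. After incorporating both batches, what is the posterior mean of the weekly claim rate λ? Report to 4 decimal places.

2.1867

With a Gamma(shape α, rate β) prior, the Poisson likelihood is conjugate: the posterior is Gamma(α + ΣXᵢ, β + n).
Batch 1: sum of counts S = 25 over n = 14 weeks.
After batch 1: Gamma(α+S, β+n) = Gamma(11.2+25, 0.5+14) = Gamma(36.2, 14.5).
Batch 2: sum of counts S = 13 over n = 8 weeks.
After batch 2: Gamma(α+S, β+n) = Gamma(36.2+13, 14.5+8) = Gamma(49.2, 22.5).
Posterior mean = α/β = 49.2/22.5 = 2.1867.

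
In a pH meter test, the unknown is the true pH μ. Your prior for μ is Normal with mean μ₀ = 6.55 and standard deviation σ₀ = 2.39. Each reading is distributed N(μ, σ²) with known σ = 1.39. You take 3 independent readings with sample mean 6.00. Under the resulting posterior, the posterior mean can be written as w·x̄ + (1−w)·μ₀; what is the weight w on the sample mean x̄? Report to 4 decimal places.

0.8987

For Normal data with known variance σ², a Normal(μ₀, σ₀²) prior on μ is conjugate. Posterior precision = 1/σ₀² + n/σ²; posterior mean is the precision-weighted average of μ₀ and x̄.
σ₀² = 2.39² = 5.7121, σ² = 1.39² = 1.9321. Prior precision 1/σ₀² = 1/5.7121; data precision n/σ² = 3/1.9321.
w = (n/σ²)/(1/σ₀² + n/σ²) = n·σ₀²/(σ² + n·σ₀²) = 3·5.7121/(1.9321 + 3·5.7121) = 17.1363/19.0684 = 0.8987.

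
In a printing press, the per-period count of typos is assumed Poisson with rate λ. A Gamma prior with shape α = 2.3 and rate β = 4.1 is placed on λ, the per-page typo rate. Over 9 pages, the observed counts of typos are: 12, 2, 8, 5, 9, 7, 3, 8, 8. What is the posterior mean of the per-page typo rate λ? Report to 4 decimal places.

4.9084

With a Gamma(shape α, rate β) prior, the Poisson likelihood is conjugate: the posterior is Gamma(α + ΣXᵢ, β + n).
Sum of counts S = 62 over n = 9 pages.
Posterior: Gamma(α+S, β+n) = Gamma(2.3+62, 4.1+9) = Gamma(64.3, 13.1).
Posterior mean = α/β = 64.3/13.1 = 4.9084.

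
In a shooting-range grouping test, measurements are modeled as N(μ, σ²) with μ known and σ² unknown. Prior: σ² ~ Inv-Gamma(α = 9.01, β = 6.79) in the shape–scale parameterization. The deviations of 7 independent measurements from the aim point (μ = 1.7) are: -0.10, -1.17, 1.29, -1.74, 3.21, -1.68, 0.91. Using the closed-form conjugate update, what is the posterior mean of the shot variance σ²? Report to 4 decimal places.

With known mean μ and an Inverse-Gamma(α, β) prior on σ², the Normal likelihood is conjugate: posterior is Inv-Gamma(α + n/2, β + Σ(xᵢ−μ)²/2).
Σ(xᵢ−μ)² = (-0.10)² + (-1.17)² + (1.29)² + (-1.74)² + (3.21)² + (-1.68)² + (0.91)² = 20.0252.
Posterior: Inv-Gamma(9.01 + 7/2, 6.79 + 20.0252/2) = Inv-Gamma(12.51, 16.80260).
E[σ²|data] = β/(α−1) = 16.80260/11.51 = 1.4598.

1.4598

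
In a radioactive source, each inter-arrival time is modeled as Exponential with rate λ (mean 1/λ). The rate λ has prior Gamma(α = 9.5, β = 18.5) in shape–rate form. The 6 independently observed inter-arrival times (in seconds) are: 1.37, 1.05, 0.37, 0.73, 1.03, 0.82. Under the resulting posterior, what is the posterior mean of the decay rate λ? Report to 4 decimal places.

0.6494

With a Gamma(shape α, rate β) prior on the exponential rate λ, the posterior after n observations with total T = Σxᵢ is Gamma(α+n, β+T).
Sum of observations T = 5.37 seconds; n = 6.
Posterior: Gamma(9.5+6, 18.5+5.37) = Gamma(15.5, 23.87).
Posterior mean of λ = α/β = 15.5/23.87 = 0.6494.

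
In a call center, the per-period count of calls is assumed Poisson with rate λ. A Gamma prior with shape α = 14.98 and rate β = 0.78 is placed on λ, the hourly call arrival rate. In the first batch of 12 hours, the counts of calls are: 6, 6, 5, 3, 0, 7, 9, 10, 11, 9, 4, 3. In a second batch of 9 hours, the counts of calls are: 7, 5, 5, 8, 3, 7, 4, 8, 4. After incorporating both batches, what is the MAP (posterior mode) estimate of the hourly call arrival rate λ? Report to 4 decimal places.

With a Gamma(shape α, rate β) prior, the Poisson likelihood is conjugate: the posterior is Gamma(α + ΣXᵢ, β + n).
Batch 1: sum of counts S = 73 over n = 12 hours.
After batch 1: Gamma(α+S, β+n) = Gamma(14.98+73, 0.78+12) = Gamma(87.98, 12.78).
Batch 2: sum of counts S = 51 over n = 9 hours.
After batch 2: Gamma(α+S, β+n) = Gamma(87.98+51, 12.78+9) = Gamma(138.98, 21.78).
Mode of Gamma(α,β) for α≥1 is (α−1)/β = 137.98/21.78 = 6.3352.

6.3352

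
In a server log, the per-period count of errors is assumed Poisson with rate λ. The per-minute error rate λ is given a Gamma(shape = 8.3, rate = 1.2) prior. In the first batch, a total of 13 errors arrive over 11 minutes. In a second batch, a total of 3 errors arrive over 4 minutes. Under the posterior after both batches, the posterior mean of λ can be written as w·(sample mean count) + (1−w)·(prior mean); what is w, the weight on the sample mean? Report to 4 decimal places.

0.9259

With a Gamma(shape α, rate β) prior, the Poisson likelihood is conjugate: the posterior is Gamma(α + ΣXᵢ, β + n).
Total number of minutes: n = 11 + 4 = 15.
Posterior mean = (α₀+S)/(β₀+n) = [n/(β₀+n)]·(S/n) + [β₀/(β₀+n)]·(α₀/β₀), so only n and β₀ enter the weight.
Weight on data w = n/(β₀+n) = 15/(1.2+15) = 15/16.2 = 0.9259.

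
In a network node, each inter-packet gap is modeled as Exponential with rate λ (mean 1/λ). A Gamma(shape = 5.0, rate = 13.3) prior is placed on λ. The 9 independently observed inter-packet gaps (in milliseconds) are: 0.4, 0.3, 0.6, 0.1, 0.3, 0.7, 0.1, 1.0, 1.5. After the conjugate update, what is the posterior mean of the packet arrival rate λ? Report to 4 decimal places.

With a Gamma(shape α, rate β) prior on the exponential rate λ, the posterior after n observations with total T = Σxᵢ is Gamma(α+n, β+T).
Sum of observations T = 5.0 milliseconds; n = 9.
Posterior: Gamma(5.0+9, 13.3+5.0) = Gamma(14.0, 18.3).
Posterior mean of λ = α/β = 14.0/18.3 = 0.7650.

0.7650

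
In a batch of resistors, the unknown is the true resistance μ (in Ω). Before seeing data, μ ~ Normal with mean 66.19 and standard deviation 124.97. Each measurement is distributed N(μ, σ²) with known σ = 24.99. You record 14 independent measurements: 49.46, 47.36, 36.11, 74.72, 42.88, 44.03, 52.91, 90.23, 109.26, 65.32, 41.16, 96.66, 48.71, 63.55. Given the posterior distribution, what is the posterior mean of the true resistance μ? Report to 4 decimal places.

For Normal data with known variance σ², a Normal(μ₀, σ₀²) prior on μ is conjugate. Posterior precision = 1/σ₀² + n/σ²; posterior mean is the precision-weighted average of μ₀ and x̄.
Σxᵢ = 49.46 + 47.36 + 36.11 + 74.72 + 42.88 + 44.03 + 52.91 + 90.23 + 109.26 + 65.32 + 41.16 + 96.66 + 48.71 + 63.55 = 862.36, so n·x̄ = 862.36.
σ₀² = 124.97² = 15617.5009, σ² = 24.99² = 624.5001; σ² + n·σ₀² = 624.5001 + 14·15617.5009 = 219269.5127.
Posterior mean = (μ₀/σ₀² + n·x̄/σ²)/(1/σ₀² + n/σ²) = (σ²·μ₀ + σ₀²·n·x̄)/(σ² + n·σ₀²) = (624.5001·66.19 + 15617.5009·862.36)/219269.5127 = 13509243.737743/219269.5127 = 61.6102.

61.6102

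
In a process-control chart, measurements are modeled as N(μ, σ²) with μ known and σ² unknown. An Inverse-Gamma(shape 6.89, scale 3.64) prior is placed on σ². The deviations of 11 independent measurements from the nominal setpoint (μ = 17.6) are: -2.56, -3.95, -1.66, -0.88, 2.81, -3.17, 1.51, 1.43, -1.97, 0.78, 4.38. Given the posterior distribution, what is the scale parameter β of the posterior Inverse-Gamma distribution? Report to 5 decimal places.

With known mean μ and an Inverse-Gamma(α, β) prior on σ², the Normal likelihood is conjugate: posterior is Inv-Gamma(α + n/2, β + Σ(xᵢ−μ)²/2).
Σ(xᵢ−μ)² = (-2.56)² + (-3.95)² + (-1.66)² + (-0.88)² + (2.81)² + (-3.17)² + (1.51)² + (1.43)² + (-1.97)² + (0.78)² + (4.38)² = 71.6298.
Posterior: Inv-Gamma(6.89 + 11/2, 3.64 + 71.6298/2) = Inv-Gamma(12.39, 39.45490).
Posterior β = 39.45490.

39.45490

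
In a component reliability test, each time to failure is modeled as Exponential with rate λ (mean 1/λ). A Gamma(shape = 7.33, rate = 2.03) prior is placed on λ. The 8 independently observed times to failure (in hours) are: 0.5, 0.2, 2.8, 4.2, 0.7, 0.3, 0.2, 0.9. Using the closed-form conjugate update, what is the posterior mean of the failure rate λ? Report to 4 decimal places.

With a Gamma(shape α, rate β) prior on the exponential rate λ, the posterior after n observations with total T = Σxᵢ is Gamma(α+n, β+T).
Sum of observations T = 9.8 hours; n = 8.
Posterior: Gamma(7.33+8, 2.03+9.8) = Gamma(15.33, 11.83).
Posterior mean of λ = α/β = 15.33/11.83 = 1.2959.

1.2959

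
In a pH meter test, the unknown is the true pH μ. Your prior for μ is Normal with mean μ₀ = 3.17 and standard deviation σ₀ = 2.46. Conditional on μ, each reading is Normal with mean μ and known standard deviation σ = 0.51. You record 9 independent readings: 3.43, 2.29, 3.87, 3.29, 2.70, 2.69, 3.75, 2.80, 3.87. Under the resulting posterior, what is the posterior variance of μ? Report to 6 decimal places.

For Normal data with known variance σ², a Normal(μ₀, σ₀²) prior on μ is conjugate. Posterior precision = 1/σ₀² + n/σ²; posterior mean is the precision-weighted average of μ₀ and x̄.
σ₀² = 2.46² = 6.0516, σ² = 0.51² = 0.2601; σ² + n·σ₀² = 0.2601 + 9·6.0516 = 54.7245.
Posterior precision = 1/σ₀² + n/σ² = 1/6.0516 + 9/0.2601 = (σ² + n·σ₀²)/(σ₀²σ²) = 54.7245/(6.0516·0.2601); posterior variance σₙ² = σ₀²σ²/(σ² + n·σ₀²) = 6.0516·0.2601/54.7245 = 0.028763.

0.028763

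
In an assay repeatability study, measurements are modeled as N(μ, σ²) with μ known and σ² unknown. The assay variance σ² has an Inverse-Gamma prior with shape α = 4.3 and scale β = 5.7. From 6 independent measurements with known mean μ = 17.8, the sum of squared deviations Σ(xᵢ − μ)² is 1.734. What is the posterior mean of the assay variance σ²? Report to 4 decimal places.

1.0424

With known mean μ and an Inverse-Gamma(α, β) prior on σ², the Normal likelihood is conjugate: posterior is Inv-Gamma(α + n/2, β + Σ(xᵢ−μ)²/2).
Posterior: Inv-Gamma(4.3 + 6/2, 5.7 + 1.734/2) = Inv-Gamma(7.30, 6.5670).
E[σ²|data] = β/(α−1) = 6.5670/6.30 = 1.0424.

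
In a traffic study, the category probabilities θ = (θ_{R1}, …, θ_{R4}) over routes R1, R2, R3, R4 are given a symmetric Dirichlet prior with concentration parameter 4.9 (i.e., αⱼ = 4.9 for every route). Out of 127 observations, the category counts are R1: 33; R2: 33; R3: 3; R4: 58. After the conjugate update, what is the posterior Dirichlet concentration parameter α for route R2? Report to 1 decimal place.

37.9

The Dirichlet prior is conjugate to the Multinomial likelihood: each posterior αⱼ = prior αⱼ + observed count nⱼ.
Posterior concentration: (37.9, 37.9, 7.9, 62.9), total = 146.6.
α_{R2} = 4.9 + 33 = 37.9.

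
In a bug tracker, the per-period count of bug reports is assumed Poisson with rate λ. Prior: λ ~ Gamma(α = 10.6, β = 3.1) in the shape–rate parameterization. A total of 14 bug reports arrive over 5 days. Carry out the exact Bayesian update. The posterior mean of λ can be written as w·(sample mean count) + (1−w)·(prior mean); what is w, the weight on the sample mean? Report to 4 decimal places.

0.6173

With a Gamma(shape α, rate β) prior, the Poisson likelihood is conjugate: the posterior is Gamma(α + ΣXᵢ, β + n).
Posterior mean = (α₀+S)/(β₀+n) = [n/(β₀+n)]·(S/n) + [β₀/(β₀+n)]·(α₀/β₀), so only n and β₀ enter the weight.
Weight on data w = n/(β₀+n) = 5/(3.1+5) = 5/8.1 = 0.6173.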